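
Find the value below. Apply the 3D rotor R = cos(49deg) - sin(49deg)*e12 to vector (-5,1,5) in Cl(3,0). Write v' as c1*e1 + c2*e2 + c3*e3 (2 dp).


Rotor R = cos(49deg) - sin(49deg)*e12
Rotation angle theta = 2 * 49 = 98 degrees in the e12 plane (e1 -> e2).
The component perpendicular to the plane (e3) is invariant: v'_3 = v3 = 5.00
cos(98deg) = -0.1392, sin(98deg) = 0.9903
v'_1 = v1*cos(theta) - v2*sin(theta) = -5*(-0.1392) - 1*0.9903 = -0.29
v'_2 = v1*sin(theta) + v2*cos(theta) = -5*0.9903 + 1*(-0.1392) = -5.09
v' = -0.29*e1 - 5.09*e2 + 5.00*e3


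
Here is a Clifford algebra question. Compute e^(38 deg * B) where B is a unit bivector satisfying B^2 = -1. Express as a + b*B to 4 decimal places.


For a unit bivector B with B^2 = -1, the exponential series gives
e^(theta*B) = cos(theta) + sin(theta)*B (the GA analogue of Euler's formula).
theta = 38 degrees = 0.663225 rad
cos(38 deg) = 0.7880
sin(38 deg) = 0.6157
exp(theta*B) = 0.7880 + 0.6157*B


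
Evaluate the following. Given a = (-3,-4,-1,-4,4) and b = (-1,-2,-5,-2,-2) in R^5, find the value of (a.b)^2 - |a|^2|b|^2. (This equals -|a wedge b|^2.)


a . b = (-3)*(-1) + (-4)*(-2) + (-1)*(-5) + (-4)*(-2) + 4*(-2)
= 3 + 8 + 5 + 8 + (-8) = 16
|a|^2 = (-3)^2 + (-4)^2 + (-1)^2 + (-4)^2 + 4^2 = 58
|b|^2 = (-1)^2 + (-2)^2 + (-5)^2 + (-2)^2 + (-2)^2 = 38
(a.b)^2 = 16^2 = 256
|a|^2 * |b|^2 = 58 * 38 = 2204
Result = 256 - 2204 = -1948


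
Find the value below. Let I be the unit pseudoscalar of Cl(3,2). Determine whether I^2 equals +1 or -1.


The pseudoscalar I = e1...e_n (product of all n generators) of Cl(p,q) satisfies I^2 = (-1)^(q + n(n-1)/2).
p = 3, q = 2, n = p + q = 5
n(n-1)/2 = 5 * 4 / 2 = 10
Exponent = q + n(n-1)/2 = 2 + 10 = 12
I^2 = (-1)^12 = +1


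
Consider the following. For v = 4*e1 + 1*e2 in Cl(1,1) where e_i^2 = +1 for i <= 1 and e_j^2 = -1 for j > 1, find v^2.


v^2 = sum of c_i^2 * e_i^2
Positive signature terms (e_i^2 = +1): 4^2 = 16
Negative signature terms (e_j^2 = -1): 1^2 = 1
v^2 = 16 - 1 = 15


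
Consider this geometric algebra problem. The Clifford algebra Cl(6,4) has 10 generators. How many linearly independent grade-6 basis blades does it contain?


Number of grade-k basis blades in Cl(p,q) with n = p + q is C(n, k).
n = 6 + 4 = 10
C(10, 6) = 10! / (6! * 4!)
= 3628800 / (720 * 24)
= 210


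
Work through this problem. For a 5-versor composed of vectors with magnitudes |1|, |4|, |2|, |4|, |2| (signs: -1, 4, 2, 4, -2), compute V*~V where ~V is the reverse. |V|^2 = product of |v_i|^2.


Each vector v_i has |v_i|^2 = s_i^2
Squared scales: (-1)^2 = 1, 4^2 = 16, 2^2 = 4, 4^2 = 16, (-2)^2 = 4
|V|^2 = 1 * 16 * 4 * 16 * 4
= 4096


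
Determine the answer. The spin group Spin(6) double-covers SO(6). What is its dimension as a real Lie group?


Spin(n) double-covers SO(n); both have Lie algebra so(n) of dimension n(n-1)/2.
n = 6
n(n-1) = 6 * 5 = 30
dim Spin(6) = 30/2 = 15


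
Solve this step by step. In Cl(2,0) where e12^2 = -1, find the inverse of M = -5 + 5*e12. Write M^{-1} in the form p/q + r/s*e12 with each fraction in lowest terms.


M = -5 + 5*e12, where e12^2 = -1.
Since M commutes with its reverse ~M = a - b*e12, M * ~M = a^2 - b^2*e12^2 = a^2 + b^2.
So M^{-1} = ~M / (a^2 + b^2) = (a - b*e12)/(a^2 + b^2).
a^2 + b^2 = 25 + 25 = 50
Scalar part = -5/50 = -1/10
Bivector coeff = -5/50 = -1/10
M^{-1} = -1/10 - 1/10*e12


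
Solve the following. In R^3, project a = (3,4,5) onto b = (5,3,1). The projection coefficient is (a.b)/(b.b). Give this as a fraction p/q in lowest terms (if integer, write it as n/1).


Projection coefficient = (a . b) / (b . b)
a . b = 3*5 + 4*3 + 5*1
= 15 + 12 + 5 = 32
b . b = 5^2 + 3^2 + 1^2
= 25 + 9 + 1 = 35
Coefficient = 32/35
In lowest terms: 32/35


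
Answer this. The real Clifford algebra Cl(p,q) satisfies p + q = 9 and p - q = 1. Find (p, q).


We need p + q = 9 and p - q = 1.
Adding: 2p = 9 + 1 = 10, so p = 5.
Then q = 9 - 5 = 4.
(p, q) = (5, 4)


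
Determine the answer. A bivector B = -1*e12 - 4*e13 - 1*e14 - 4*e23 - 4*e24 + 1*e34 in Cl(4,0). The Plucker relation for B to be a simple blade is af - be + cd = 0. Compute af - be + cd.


Plucker relation: af - be + cd
a*f = (-1)*1 = -1
b*e = (-4)*(-4) = 16
c*d = (-1)*(-4) = 4
af - be + cd = -1 - 16 + 4
= -13


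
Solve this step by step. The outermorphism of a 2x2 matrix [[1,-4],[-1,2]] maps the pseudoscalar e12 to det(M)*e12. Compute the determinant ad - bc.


The outermorphism of a linear map f sends e1^e2 to f(e1)^f(e2).
f(e1) = 1*e1 - 1*e2
f(e2) = -4*e1 + 2*e2
f(e1) ^ f(e2) = (1*e1 - 1*e2) ^ (-4*e1 + 2*e2)
= 1*2*e12 + (-1)*(-4)*e21
= (2 - 4)*e12
= -2*e12
Coefficient = -2


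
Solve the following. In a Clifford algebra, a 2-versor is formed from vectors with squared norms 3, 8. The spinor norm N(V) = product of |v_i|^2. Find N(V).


Spinor norm N(V) = |v1|^2 * |v2|^2 * ... * |v2|^2
= 3 * 8
Running product: 3, 24
N(V) = 24


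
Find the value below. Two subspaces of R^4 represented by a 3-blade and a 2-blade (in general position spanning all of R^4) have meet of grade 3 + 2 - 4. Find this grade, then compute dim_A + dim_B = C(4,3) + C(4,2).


Meet grade = grade(A) + grade(B) - n
= 3 + 2 - 4 = 1
C(4,3) = 4
C(4,2) = 6
dim_A + dim_B = 4 + 6 = 10


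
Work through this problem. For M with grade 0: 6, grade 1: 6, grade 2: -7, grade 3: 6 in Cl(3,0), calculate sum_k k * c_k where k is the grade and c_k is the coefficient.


Grade-weighted sum = sum of grade_k * coefficient_k
0*6 = 0
1*6 = 6
2*(-7) = -14
3*6 = 18
Total = 0 + 6 + (-14) + 18 = 10


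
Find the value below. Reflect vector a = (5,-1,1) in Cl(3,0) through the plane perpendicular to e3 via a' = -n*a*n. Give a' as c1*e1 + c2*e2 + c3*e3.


Reflection formula: a' = -n*a*n, with n = e3 (unit vector, n^2 = 1).
For reflection through hyperplane perp to e3:
The component along e3 flips sign, others stay.
a = (5, -1, 1)
a' = (5, -1, -1)
a' = 5*e1 - 1*e2 - 1*e3


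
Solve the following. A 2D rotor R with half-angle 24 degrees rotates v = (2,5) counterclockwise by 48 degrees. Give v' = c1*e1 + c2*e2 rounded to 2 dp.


Rotor R = cos(24deg) - sin(24deg)*e12
Rotation angle theta = 2 * 24 = 48 degrees
v' = R*v*~R rotates v by theta.
cos(48deg) = 0.6691, sin(48deg) = 0.7431
v'_1 = 2*cos(48deg) - 5*sin(48deg)
= 2*0.6691 - 5*0.7431
= -2.38
v'_2 = 2*sin(48deg) + 5*cos(48deg)
= 2*0.7431 + 5*0.6691
= 4.83
v' = -2.38*e1 + 4.83*e2


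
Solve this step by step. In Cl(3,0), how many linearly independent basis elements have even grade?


Even subalgebra dimension = 2^(n-1)
n = 3 + 0 = 3
2^(3 - 1) = 2^2 = 4
Verification: sum of C(3,k) for even k = 1 + 3 = 4
Result = 4


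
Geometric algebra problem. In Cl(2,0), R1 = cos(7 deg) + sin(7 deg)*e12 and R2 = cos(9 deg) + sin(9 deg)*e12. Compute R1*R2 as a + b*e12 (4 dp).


Same-plane rotors commute and their half-angles add:
R1*R2 = cos(a1 + a2) + sin(a1 + a2)*e12.
a1 + a2 = 7 + 9 = 16 deg
cos(16 deg) = 0.9613
sin(16 deg) = 0.2756
R1*R2 = 0.9613 + 0.2756*e12


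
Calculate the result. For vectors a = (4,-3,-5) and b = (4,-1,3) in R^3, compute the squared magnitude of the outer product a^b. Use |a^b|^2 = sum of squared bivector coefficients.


a wedge b = (a1*b2 - a2*b1)*e12 + (a1*b3 - a3*b1)*e13 + (a2*b3 - a3*b2)*e23
e12 coeff: 4*(-1) - (-3)*4 = -4 - (-12) = 8
e13 coeff: 4*3 - (-5)*4 = 12 - (-20) = 32
e23 coeff: (-3)*3 - (-5)*(-1) = -9 - 5 = -14
|a wedge b|^2 = 8^2 + 32^2 + (-14)^2
= 64 + 1024 + 196
= 1284


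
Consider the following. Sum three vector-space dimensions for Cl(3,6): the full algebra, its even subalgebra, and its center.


n = 3 + 6 = 9
Total dim = 2^9 = 512
Even subalgebra dim = 2^8 = 256
n is odd, so center dim = 2
Sum = 512 + 256 + 2 = 770


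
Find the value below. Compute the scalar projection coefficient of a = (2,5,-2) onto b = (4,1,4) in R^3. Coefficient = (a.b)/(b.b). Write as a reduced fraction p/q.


Projection coefficient = (a . b) / (b . b)
a . b = 2*4 + 5*1 + (-2)*4
= 8 + 5 + (-8) = 5
b . b = 4^2 + 1^2 + 4^2
= 16 + 1 + 16 = 33
Coefficient = 5/33
In lowest terms: 5/33


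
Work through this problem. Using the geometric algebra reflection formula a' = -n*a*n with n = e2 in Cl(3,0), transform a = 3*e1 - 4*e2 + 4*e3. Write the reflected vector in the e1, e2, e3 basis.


Reflection formula: a' = -n*a*n, with n = e2 (unit vector, n^2 = 1).
For reflection through hyperplane perp to e2:
The component along e2 flips sign, others stay.
a = (3, -4, 4)
a' = (3, 4, 4)
a' = 3*e1 + 4*e2 + 4*e3


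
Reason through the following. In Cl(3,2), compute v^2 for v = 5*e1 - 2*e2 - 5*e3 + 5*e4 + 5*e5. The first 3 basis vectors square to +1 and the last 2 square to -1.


v^2 = sum of c_i^2 * e_i^2
Positive signature terms (e_i^2 = +1): 5^2 + (-2)^2 + (-5)^2 = 54
Negative signature terms (e_j^2 = -1): 5^2 + 5^2 = 50
v^2 = 54 - 50 = 4


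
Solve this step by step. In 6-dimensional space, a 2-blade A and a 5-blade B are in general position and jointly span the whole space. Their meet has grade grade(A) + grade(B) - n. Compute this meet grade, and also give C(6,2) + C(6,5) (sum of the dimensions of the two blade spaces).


Meet grade = grade(A) + grade(B) - n
= 2 + 5 - 6 = 1
C(6,2) = 15
C(6,5) = 6
dim_A + dim_B = 15 + 6 = 21


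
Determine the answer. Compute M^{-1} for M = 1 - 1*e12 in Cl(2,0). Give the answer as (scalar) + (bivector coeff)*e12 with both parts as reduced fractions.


M = 1 - 1*e12, where e12^2 = -1.
Since M commutes with its reverse ~M = a - b*e12, M * ~M = a^2 - b^2*e12^2 = a^2 + b^2.
So M^{-1} = ~M / (a^2 + b^2) = (a - b*e12)/(a^2 + b^2).
a^2 + b^2 = 1 + 1 = 2
Scalar part = 1/2 = 1/2
Bivector coeff = 1/2 = 1/2
M^{-1} = 1/2 + 1/2*e12


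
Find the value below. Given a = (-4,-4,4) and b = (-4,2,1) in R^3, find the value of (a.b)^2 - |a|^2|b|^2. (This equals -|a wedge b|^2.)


a . b = (-4)*(-4) + (-4)*2 + 4*1
= 16 + (-8) + 4 = 12
|a|^2 = (-4)^2 + (-4)^2 + 4^2 = 48
|b|^2 = (-4)^2 + 2^2 + 1^2 = 21
(a.b)^2 = 12^2 = 144
|a|^2 * |b|^2 = 48 * 21 = 1008
Result = 144 - 1008 = -864


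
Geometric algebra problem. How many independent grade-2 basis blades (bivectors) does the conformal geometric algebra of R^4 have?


The conformal model of R^4 uses Cl(5,1) with m = 4 + 2 = 6 generators.
Number of grade-2 blades = C(m, 2) = C(6, 2)
= 6*5/2 = 15


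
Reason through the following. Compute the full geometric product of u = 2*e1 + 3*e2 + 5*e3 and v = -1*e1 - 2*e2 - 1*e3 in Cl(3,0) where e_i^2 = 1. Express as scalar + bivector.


In Cl(3,0): e_i^2 = 1, e_ie_j = -e_je_i for i != j.
Scalar part = u . v = 2*(-1) + 3*(-2) + 5*(-1)
= -2 + (-6) + (-5) = -13
e12 coeff = 2*(-2) - 3*(-1) = -4 - (-3) = -1
e13 coeff = 2*(-1) - 5*(-1) = -2 - (-5) = 3
e23 coeff = 3*(-1) - 5*(-2) = -3 - (-10) = 7
uv = -13 - 1*e12 + 3*e13 + 7*e23


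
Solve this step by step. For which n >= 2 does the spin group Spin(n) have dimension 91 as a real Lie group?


dim Spin(n) = dim so(n) = n(n-1)/2.
Solve n(n-1)/2 = 91, i.e. n^2 - n - 182 = 0.
Discriminant = 1 + 8*91 = 729
n = (1 + sqrt(729))/2 = (1 + 27)/2 = 14


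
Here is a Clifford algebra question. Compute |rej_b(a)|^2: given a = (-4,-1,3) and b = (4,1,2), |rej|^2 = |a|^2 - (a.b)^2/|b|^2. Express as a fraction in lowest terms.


|a|^2 = (-4)^2 + (-1)^2 + 3^2 = 26
|b|^2 = 4^2 + 1^2 + 2^2 = 21
a . b = (-4)*4 + (-1)*1 + 3*2 = -11
(a.b)^2 = (-11)^2 = 121
|rej|^2 = 26 - 121/21
= (546 - 121)/21
= 425/21
In lowest terms: 425/21


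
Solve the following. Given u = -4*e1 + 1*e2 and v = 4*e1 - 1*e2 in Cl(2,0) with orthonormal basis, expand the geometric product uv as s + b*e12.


Expand: (-4*e1 + 1*e2)(4*e1 - 1*e2)
= (-4)*4*e1e1 + (-4)*(-1)*e1e2 + 1*4*e2e1 + 1*(-1)*e2e2
Using e1^2 = e2^2 = 1, e2e1 = -e1e2:
Scalar part s = (-4)*4 + 1*(-1) = -16 + (-1) = -17
Bivector part b = (-4)*(-1) - 1*4 = 4 - 4 = 0
uv = -17 + 0*e12


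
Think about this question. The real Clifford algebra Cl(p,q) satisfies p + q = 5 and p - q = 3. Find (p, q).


We need p + q = 5 and p - q = 3.
Adding: 2p = 5 + 3 = 8, so p = 4.
Then q = 5 - 4 = 1.
(p, q) = (4, 1)


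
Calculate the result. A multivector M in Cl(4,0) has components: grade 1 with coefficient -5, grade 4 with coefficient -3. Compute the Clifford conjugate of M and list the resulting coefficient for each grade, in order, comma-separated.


Clifford conjugate sign for grade k: (-1)^(k(k+1)/2)
Grade 1: (-1)^(1*2/2) = (-1)^1 = -1, coeff -5 -> 5
Grade 4: (-1)^(4*5/2) = (-1)^10 = 1, coeff -3 -> -3
Conjugated coefficients: 5, -3


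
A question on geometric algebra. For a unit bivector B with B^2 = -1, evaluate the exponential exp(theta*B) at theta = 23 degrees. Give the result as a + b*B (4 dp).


For a unit bivector B with B^2 = -1, the exponential series gives
e^(theta*B) = cos(theta) + sin(theta)*B (the GA analogue of Euler's formula).
theta = 23 degrees = 0.401426 rad
cos(23 deg) = 0.9205
sin(23 deg) = 0.3907
exp(theta*B) = 0.9205 + 0.3907*B


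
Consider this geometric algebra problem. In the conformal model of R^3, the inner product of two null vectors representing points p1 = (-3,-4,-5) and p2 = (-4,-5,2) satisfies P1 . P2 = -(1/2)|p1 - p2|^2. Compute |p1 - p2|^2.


p1 - p2 = (1, 1, -7)
|p1 - p2|^2 = 1^2 + 1^2 + (-7)^2
= 1 + 1 + 49
= 51


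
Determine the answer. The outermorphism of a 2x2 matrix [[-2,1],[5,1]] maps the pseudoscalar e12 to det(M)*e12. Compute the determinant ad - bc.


The outermorphism of a linear map f sends e1^e2 to f(e1)^f(e2).
f(e1) = -2*e1 + 5*e2
f(e2) = 1*e1 + 1*e2
f(e1) ^ f(e2) = (-2*e1 + 5*e2) ^ (1*e1 + 1*e2)
= (-2)*1*e12 + 5*1*e21
= (-2 - 5)*e12
= -7*e12
Coefficient = -7


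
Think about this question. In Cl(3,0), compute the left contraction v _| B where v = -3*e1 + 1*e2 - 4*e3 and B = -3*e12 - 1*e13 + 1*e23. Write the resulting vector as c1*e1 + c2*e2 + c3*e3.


Left contraction v _| B = <vB>_1 (grade-1 part of the geometric product vB).
Using e1_|e12 = e2, e2_|e12 = -e1, e1_|e13 = e3, e3_|e13 = -e1, e2_|e23 = e3, e3_|e23 = -e2:
e1 coeff: -v2*b12 - v3*b13 = -(1)*(-3) - (-4)*(-1) = -1
e2 coeff: v1*b12 - v3*b23 = (-3)*(-3) - (-4)*(1) = 13
e3 coeff: v1*b13 + v2*b23 = (-3)*(-1) + (1)*(1) = 4
v _| B = -1*e1 + 13*e2 + 4*e3


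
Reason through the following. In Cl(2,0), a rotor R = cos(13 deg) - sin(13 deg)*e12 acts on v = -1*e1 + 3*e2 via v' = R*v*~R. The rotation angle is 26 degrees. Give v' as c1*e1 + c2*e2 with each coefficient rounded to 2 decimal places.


Rotor R = cos(13deg) - sin(13deg)*e12
Rotation angle theta = 2 * 13 = 26 degrees
v' = R*v*~R rotates v by theta.
cos(26deg) = 0.8988, sin(26deg) = 0.4384
v'_1 = -1*cos(26deg) - 3*sin(26deg)
= -1*0.8988 - 3*0.4384
= -2.21
v'_2 = -1*sin(26deg) + 3*cos(26deg)
= -1*0.4384 + 3*0.8988
= 2.26
v' = -2.21*e1 + 2.26*e2


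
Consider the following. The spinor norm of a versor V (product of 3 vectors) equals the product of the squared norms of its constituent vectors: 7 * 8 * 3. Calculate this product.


Spinor norm N(V) = |v1|^2 * |v2|^2 * ... * |v3|^2
= 7 * 8 * 3
Running product: 7, 56, 168
N(V) = 168


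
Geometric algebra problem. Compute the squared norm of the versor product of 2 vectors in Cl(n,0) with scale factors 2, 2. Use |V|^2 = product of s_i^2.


Each vector v_i has |v_i|^2 = s_i^2
Squared scales: 2^2 = 4, 2^2 = 4
|V|^2 = 4 * 4
= 16


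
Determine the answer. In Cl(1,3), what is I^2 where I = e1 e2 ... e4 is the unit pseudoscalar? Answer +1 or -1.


The pseudoscalar I = e1...e_n (product of all n generators) of Cl(p,q) satisfies I^2 = (-1)^(q + n(n-1)/2).
p = 1, q = 3, n = p + q = 4
n(n-1)/2 = 4 * 3 / 2 = 6
Exponent = q + n(n-1)/2 = 3 + 6 = 9
I^2 = (-1)^9 = -1


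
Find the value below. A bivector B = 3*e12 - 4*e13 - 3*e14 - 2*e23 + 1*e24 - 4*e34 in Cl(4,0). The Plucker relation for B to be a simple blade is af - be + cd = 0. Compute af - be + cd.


Plucker relation: af - be + cd
a*f = 3*(-4) = -12
b*e = (-4)*1 = -4
c*d = (-3)*(-2) = 6
af - be + cd = -12 - (-4) + 6
= -2


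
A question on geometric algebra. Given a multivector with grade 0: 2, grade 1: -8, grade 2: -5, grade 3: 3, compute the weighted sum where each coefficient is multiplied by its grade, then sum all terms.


Grade-weighted sum = sum of grade_k * coefficient_k
0*2 = 0
1*(-8) = -8
2*(-5) = -10
3*3 = 9
Total = 0 + (-8) + (-10) + 9 = -9


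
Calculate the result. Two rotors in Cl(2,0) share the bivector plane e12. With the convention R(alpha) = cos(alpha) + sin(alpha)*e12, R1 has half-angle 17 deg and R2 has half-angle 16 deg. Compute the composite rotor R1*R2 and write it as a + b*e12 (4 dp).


Same-plane rotors commute and their half-angles add:
R1*R2 = cos(a1 + a2) + sin(a1 + a2)*e12.
a1 + a2 = 17 + 16 = 33 deg
cos(33 deg) = 0.8387
sin(33 deg) = 0.5446
R1*R2 = 0.8387 + 0.5446*e12


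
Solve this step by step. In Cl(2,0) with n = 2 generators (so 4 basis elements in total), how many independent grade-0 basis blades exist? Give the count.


Number of grade-k basis blades in Cl(p,q) with n = p + q is C(n, k).
n = 2 + 0 = 2
C(2, 0) = 2! / (0! * 2!)
= 2 / (1 * 2)
= 1


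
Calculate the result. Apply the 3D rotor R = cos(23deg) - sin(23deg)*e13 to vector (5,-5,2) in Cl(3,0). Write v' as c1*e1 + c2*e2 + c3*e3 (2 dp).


Rotor R = cos(23deg) - sin(23deg)*e13
Rotation angle theta = 2 * 23 = 46 degrees in the e13 plane (e1 -> e3).
The component perpendicular to the plane (e2) is invariant: v'_2 = v2 = -5.00
cos(46deg) = 0.6947, sin(46deg) = 0.7193
v'_1 = v1*cos(theta) - v3*sin(theta) = 5*0.6947 - 2*0.7193 = 2.03
v'_3 = v1*sin(theta) + v3*cos(theta) = 5*0.7193 + 2*0.6947 = 4.99
v' = 2.03*e1 - 5.00*e2 + 4.99*e3


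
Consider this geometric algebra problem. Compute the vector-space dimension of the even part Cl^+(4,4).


Even subalgebra dimension = 2^(n-1)
n = 4 + 4 = 8
2^(8 - 1) = 2^7 = 128
Verification: sum of C(8,k) for even k = 1 + 28 + 70 + 28 + 1 = 128
Result = 128


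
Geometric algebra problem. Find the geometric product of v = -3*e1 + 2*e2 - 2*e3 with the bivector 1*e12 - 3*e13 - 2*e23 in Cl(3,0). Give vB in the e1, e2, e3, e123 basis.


vB has grade-1 (vector) and grade-3 (trivector) parts: vB = (v _| B) + (v ^ B).
Vector part <vB>_1:
  e1: -v2*b12 - v3*b13 = -(2)*(1) - (-2)*(-3) = -8
  e2: v1*b12 - v3*b23 = (-3)*(1) - (-2)*(-2) = -7
  e3: v1*b13 + v2*b23 = (-3)*(-3) + (2)*(-2) = 5
Trivector part <vB>_3:
  e123: v1*b23 - v2*b13 + v3*b12 = (-3)*(-2) - (2)*(-3) + (-2)*(1) = 10
vB = -8*e1 - 7*e2 + 5*e3 + 10*e123


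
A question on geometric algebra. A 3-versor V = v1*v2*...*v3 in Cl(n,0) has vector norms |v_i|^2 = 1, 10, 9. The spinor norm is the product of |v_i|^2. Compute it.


Spinor norm N(V) = |v1|^2 * |v2|^2 * ... * |v3|^2
= 1 * 10 * 9
Running product: 1, 10, 90
N(V) = 90


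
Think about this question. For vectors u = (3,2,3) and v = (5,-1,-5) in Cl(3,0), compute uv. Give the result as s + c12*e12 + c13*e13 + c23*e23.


In Cl(3,0): e_i^2 = 1, e_ie_j = -e_je_i for i != j.
Scalar part = u . v = 3*5 + 2*(-1) + 3*(-5)
= 15 + (-2) + (-15) = -2
e12 coeff = 3*(-1) - 2*5 = -3 - 10 = -13
e13 coeff = 3*(-5) - 3*5 = -15 - 15 = -30
e23 coeff = 2*(-5) - 3*(-1) = -10 - (-3) = -7
uv = -2 - 13*e12 - 30*e13 - 7*e23


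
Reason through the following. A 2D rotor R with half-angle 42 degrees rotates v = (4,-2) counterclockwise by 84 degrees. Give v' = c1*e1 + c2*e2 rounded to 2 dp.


Rotor R = cos(42deg) - sin(42deg)*e12
Rotation angle theta = 2 * 42 = 84 degrees
v' = R*v*~R rotates v by theta.
cos(84deg) = 0.1045, sin(84deg) = 0.9945
v'_1 = 4*cos(84deg) - (-2)*sin(84deg)
= 4*0.1045 - (-2)*0.9945
= 2.41
v'_2 = 4*sin(84deg) + (-2)*cos(84deg)
= 4*0.9945 + (-2)*0.1045
= 3.77
v' = 2.41*e1 + 3.77*e2


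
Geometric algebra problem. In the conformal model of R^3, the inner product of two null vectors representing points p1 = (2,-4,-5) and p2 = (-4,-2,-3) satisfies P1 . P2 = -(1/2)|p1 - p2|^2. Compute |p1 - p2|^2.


p1 - p2 = (6, -2, -2)
|p1 - p2|^2 = 6^2 + (-2)^2 + (-2)^2
= 36 + 4 + 4
= 44


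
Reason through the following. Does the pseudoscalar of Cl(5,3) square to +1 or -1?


The pseudoscalar I = e1...e_n (product of all n generators) of Cl(p,q) satisfies I^2 = (-1)^(q + n(n-1)/2).
p = 5, q = 3, n = p + q = 8
n(n-1)/2 = 8 * 7 / 2 = 28
Exponent = q + n(n-1)/2 = 3 + 28 = 31
I^2 = (-1)^31 = -1


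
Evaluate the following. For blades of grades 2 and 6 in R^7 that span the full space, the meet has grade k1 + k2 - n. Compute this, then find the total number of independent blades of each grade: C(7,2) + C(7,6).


Meet grade = grade(A) + grade(B) - n
= 2 + 6 - 7 = 1
C(7,2) = 21
C(7,6) = 7
dim_A + dim_B = 21 + 7 = 28


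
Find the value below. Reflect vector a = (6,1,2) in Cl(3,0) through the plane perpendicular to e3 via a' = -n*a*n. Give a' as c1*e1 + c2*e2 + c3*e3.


Reflection formula: a' = -n*a*n, with n = e3 (unit vector, n^2 = 1).
For reflection through hyperplane perp to e3:
The component along e3 flips sign, others stay.
a = (6, 1, 2)
a' = (6, 1, -2)
a' = 6*e1 + 1*e2 - 2*e3


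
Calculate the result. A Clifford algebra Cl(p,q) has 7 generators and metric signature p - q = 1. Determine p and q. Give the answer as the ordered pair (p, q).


We need p + q = 7 and p - q = 1.
Adding: 2p = 7 + 1 = 8, so p = 4.
Then q = 7 - 4 = 3.
(p, q) = (4, 3)


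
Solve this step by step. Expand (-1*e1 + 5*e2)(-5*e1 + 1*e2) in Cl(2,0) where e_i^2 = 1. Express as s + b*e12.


Expand: (-1*e1 + 5*e2)(-5*e1 + 1*e2)
= (-1)*(-5)*e1e1 + (-1)*1*e1e2 + 5*(-5)*e2e1 + 5*1*e2e2
Using e1^2 = e2^2 = 1, e2e1 = -e1e2:
Scalar part s = (-1)*(-5) + 5*1 = 5 + 5 = 10
Bivector part b = (-1)*1 - 5*(-5) = -1 - (-25) = 24
uv = 10 + 24*e12


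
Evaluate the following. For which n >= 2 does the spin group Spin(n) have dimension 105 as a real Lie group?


dim Spin(n) = dim so(n) = n(n-1)/2.
Solve n(n-1)/2 = 105, i.e. n^2 - n - 210 = 0.
Discriminant = 1 + 8*105 = 841
n = (1 + sqrt(841))/2 = (1 + 29)/2 = 15


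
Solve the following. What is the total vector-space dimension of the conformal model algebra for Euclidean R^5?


The conformal model of R^5 uses Cl(6,1): the 5 Euclidean generators plus two extra orthogonal generators e+ (e+^2 = +1) and e- (e-^2 = -1), from which the null vectors e0, einf are built.
Number of generators m = 5 + 2 = 7.
dim Cl(p,q) = 2^m = 2^7 = 128


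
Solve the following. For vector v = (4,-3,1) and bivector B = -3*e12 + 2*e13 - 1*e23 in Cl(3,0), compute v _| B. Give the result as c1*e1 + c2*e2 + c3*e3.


Left contraction v _| B = <vB>_1 (grade-1 part of the geometric product vB).
Using e1_|e12 = e2, e2_|e12 = -e1, e1_|e13 = e3, e3_|e13 = -e1, e2_|e23 = e3, e3_|e23 = -e2:
e1 coeff: -v2*b12 - v3*b13 = -(-3)*(-3) - (1)*(2) = -11
e2 coeff: v1*b12 - v3*b23 = (4)*(-3) - (1)*(-1) = -11
e3 coeff: v1*b13 + v2*b23 = (4)*(2) + (-3)*(-1) = 11
v _| B = -11*e1 - 11*e2 + 11*e3


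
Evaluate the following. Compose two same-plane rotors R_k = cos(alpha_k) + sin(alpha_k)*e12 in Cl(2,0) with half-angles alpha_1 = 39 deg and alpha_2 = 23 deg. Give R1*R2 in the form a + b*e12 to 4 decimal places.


Same-plane rotors commute and their half-angles add:
R1*R2 = cos(a1 + a2) + sin(a1 + a2)*e12.
a1 + a2 = 39 + 23 = 62 deg
cos(62 deg) = 0.4695
sin(62 deg) = 0.8829
R1*R2 = 0.4695 + 0.8829*e12


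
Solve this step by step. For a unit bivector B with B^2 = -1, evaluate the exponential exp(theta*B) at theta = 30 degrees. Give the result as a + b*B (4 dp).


For a unit bivector B with B^2 = -1, the exponential series gives
e^(theta*B) = cos(theta) + sin(theta)*B (the GA analogue of Euler's formula).
theta = 30 degrees = 0.523599 rad
cos(30 deg) = 0.8660
sin(30 deg) = 0.5000
exp(theta*B) = 0.8660 + 0.5000*B


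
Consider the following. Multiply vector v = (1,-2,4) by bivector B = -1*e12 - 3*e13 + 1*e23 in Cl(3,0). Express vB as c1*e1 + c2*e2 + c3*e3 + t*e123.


vB has grade-1 (vector) and grade-3 (trivector) parts: vB = (v _| B) + (v ^ B).
Vector part <vB>_1:
  e1: -v2*b12 - v3*b13 = -(-2)*(-1) - (4)*(-3) = 10
  e2: v1*b12 - v3*b23 = (1)*(-1) - (4)*(1) = -5
  e3: v1*b13 + v2*b23 = (1)*(-3) + (-2)*(1) = -5
Trivector part <vB>_3:
  e123: v1*b23 - v2*b13 + v3*b12 = (1)*(1) - (-2)*(-3) + (4)*(-1) = -9
vB = 10*e1 - 5*e2 - 5*e3 - 9*e123


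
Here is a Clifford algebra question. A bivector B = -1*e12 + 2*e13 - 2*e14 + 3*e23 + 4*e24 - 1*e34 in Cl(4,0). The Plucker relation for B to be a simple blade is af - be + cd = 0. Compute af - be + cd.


Plucker relation: af - be + cd
a*f = (-1)*(-1) = 1
b*e = 2*4 = 8
c*d = (-2)*3 = -6
af - be + cd = 1 - 8 + (-6)
= -13


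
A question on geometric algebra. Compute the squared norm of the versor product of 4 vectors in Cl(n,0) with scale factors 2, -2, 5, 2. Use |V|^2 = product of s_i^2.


Each vector v_i has |v_i|^2 = s_i^2
Squared scales: 2^2 = 4, (-2)^2 = 4, 5^2 = 25, 2^2 = 4
|V|^2 = 4 * 4 * 25 * 4
= 1600


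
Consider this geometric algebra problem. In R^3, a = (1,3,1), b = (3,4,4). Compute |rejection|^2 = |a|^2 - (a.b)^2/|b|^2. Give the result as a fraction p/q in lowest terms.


|a|^2 = 1^2 + 3^2 + 1^2 = 11
|b|^2 = 3^2 + 4^2 + 4^2 = 41
a . b = 1*3 + 3*4 + 1*4 = 19
(a.b)^2 = 19^2 = 361
|rej|^2 = 11 - 361/41
= (451 - 361)/41
= 90/41
In lowest terms: 90/41


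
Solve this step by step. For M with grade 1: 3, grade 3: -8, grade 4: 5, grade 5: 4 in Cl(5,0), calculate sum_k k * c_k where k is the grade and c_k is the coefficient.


Grade-weighted sum = sum of grade_k * coefficient_k
1*3 = 3
3*(-8) = -24
4*5 = 20
5*4 = 20
Total = 3 + (-24) + 20 + 20 = 19


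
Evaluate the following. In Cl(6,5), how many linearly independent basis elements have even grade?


Even subalgebra dimension = 2^(n-1)
n = 6 + 5 = 11
2^(11 - 1) = 2^10 = 1024
Verification: sum of C(11,k) for even k = 1 + 55 + 330 + 462 + 165 + 11 = 1024
Result = 1024


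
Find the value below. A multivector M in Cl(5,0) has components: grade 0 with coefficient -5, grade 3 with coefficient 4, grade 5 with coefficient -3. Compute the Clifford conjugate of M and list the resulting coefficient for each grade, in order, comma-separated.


Clifford conjugate sign for grade k: (-1)^(k(k+1)/2)
Grade 0: (-1)^(0*1/2) = (-1)^0 = 1, coeff -5 -> -5
Grade 3: (-1)^(3*4/2) = (-1)^6 = 1, coeff 4 -> 4
Grade 5: (-1)^(5*6/2) = (-1)^15 = -1, coeff -3 -> 3
Conjugated coefficients: -5, 4, 3


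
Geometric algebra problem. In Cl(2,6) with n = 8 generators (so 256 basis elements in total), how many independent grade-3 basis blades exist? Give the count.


Number of grade-k basis blades in Cl(p,q) with n = p + q is C(n, k).
n = 2 + 6 = 8
C(8, 3) = 8! / (3! * 5!)
= 40320 / (6 * 120)
= 56


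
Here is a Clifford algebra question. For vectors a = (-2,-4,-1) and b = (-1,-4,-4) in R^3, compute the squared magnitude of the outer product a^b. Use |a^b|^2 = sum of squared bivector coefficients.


a wedge b = (a1*b2 - a2*b1)*e12 + (a1*b3 - a3*b1)*e13 + (a2*b3 - a3*b2)*e23
e12 coeff: (-2)*(-4) - (-4)*(-1) = 8 - 4 = 4
e13 coeff: (-2)*(-4) - (-1)*(-1) = 8 - 1 = 7
e23 coeff: (-4)*(-4) - (-1)*(-4) = 16 - 4 = 12
|a wedge b|^2 = 4^2 + 7^2 + 12^2
= 16 + 49 + 144
= 209


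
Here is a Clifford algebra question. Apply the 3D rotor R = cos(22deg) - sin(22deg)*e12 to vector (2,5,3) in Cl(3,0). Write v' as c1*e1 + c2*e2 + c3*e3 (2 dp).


Rotor R = cos(22deg) - sin(22deg)*e12
Rotation angle theta = 2 * 22 = 44 degrees in the e12 plane (e1 -> e2).
The component perpendicular to the plane (e3) is invariant: v'_3 = v3 = 3.00
cos(44deg) = 0.7193, sin(44deg) = 0.6947
v'_1 = v1*cos(theta) - v2*sin(theta) = 2*0.7193 - 5*0.6947 = -2.03
v'_2 = v1*sin(theta) + v2*cos(theta) = 2*0.6947 + 5*0.7193 = 4.99
v' = -2.03*e1 + 4.99*e2 + 3.00*e3


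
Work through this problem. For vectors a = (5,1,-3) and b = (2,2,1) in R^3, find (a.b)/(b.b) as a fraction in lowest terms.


Projection coefficient = (a . b) / (b . b)
a . b = 5*2 + 1*2 + (-3)*1
= 10 + 2 + (-3) = 9
b . b = 2^2 + 2^2 + 1^2
= 4 + 4 + 1 = 9
Coefficient = 9/9
In lowest terms: 1/1


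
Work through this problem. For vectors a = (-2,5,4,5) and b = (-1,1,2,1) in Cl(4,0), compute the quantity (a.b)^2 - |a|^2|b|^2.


a . b = (-2)*(-1) + 5*1 + 4*2 + 5*1
= 2 + 5 + 8 + 5 = 20
|a|^2 = (-2)^2 + 5^2 + 4^2 + 5^2 = 70
|b|^2 = (-1)^2 + 1^2 + 2^2 + 1^2 = 7
(a.b)^2 = 20^2 = 400
|a|^2 * |b|^2 = 70 * 7 = 490
Result = 400 - 490 = -90


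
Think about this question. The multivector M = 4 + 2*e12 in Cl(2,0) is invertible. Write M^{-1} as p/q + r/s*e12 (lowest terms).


M = 4 + 2*e12, where e12^2 = -1.
Since M commutes with its reverse ~M = a - b*e12, M * ~M = a^2 - b^2*e12^2 = a^2 + b^2.
So M^{-1} = ~M / (a^2 + b^2) = (a - b*e12)/(a^2 + b^2).
a^2 + b^2 = 16 + 4 = 20
Scalar part = 4/20 = 1/5
Bivector coeff = -2/20 = -1/10
M^{-1} = 1/5 - 1/10*e12


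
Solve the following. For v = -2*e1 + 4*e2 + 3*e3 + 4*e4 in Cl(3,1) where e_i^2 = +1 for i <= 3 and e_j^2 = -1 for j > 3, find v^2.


v^2 = sum of c_i^2 * e_i^2
Positive signature terms (e_i^2 = +1): (-2)^2 + 4^2 + 3^2 = 29
Negative signature terms (e_j^2 = -1): 4^2 = 16
v^2 = 29 - 16 = 13


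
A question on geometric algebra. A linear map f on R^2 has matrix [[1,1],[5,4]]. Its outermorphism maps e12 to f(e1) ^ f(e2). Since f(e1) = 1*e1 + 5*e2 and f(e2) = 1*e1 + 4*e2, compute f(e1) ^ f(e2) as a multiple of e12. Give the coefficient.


The outermorphism of a linear map f sends e1^e2 to f(e1)^f(e2).
f(e1) = 1*e1 + 5*e2
f(e2) = 1*e1 + 4*e2
f(e1) ^ f(e2) = (1*e1 + 5*e2) ^ (1*e1 + 4*e2)
= 1*4*e12 + 5*1*e21
= (4 - 5)*e12
= -1*e12
Coefficient = -1


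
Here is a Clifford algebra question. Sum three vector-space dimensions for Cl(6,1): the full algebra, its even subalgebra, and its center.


n = 6 + 1 = 7
Total dim = 2^7 = 128
Even subalgebra dim = 2^6 = 64
n is odd, so center dim = 2
Sum = 128 + 64 + 2 = 194


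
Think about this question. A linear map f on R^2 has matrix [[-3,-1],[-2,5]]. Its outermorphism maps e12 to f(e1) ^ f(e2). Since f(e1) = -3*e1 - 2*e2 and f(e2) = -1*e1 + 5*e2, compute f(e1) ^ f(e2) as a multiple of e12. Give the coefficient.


The outermorphism of a linear map f sends e1^e2 to f(e1)^f(e2).
f(e1) = -3*e1 - 2*e2
f(e2) = -1*e1 + 5*e2
f(e1) ^ f(e2) = (-3*e1 - 2*e2) ^ (-1*e1 + 5*e2)
= (-3)*5*e12 + (-2)*(-1)*e21
= (-15 - 2)*e12
= -17*e12
Coefficient = -17


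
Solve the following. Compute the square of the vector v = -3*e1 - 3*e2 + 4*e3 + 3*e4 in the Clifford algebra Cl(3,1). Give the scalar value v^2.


v^2 = sum of c_i^2 * e_i^2
Positive signature terms (e_i^2 = +1): (-3)^2 + (-3)^2 + 4^2 = 34
Negative signature terms (e_j^2 = -1): 3^2 = 9
v^2 = 34 - 9 = 25


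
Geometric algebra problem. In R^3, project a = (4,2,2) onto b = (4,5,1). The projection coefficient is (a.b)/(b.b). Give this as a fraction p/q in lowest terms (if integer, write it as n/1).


Projection coefficient = (a . b) / (b . b)
a . b = 4*4 + 2*5 + 2*1
= 16 + 10 + 2 = 28
b . b = 4^2 + 5^2 + 1^2
= 16 + 25 + 1 = 42
Coefficient = 28/42
In lowest terms: 2/3


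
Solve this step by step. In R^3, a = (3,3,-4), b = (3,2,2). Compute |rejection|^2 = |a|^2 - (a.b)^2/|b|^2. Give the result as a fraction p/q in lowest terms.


|a|^2 = 3^2 + 3^2 + (-4)^2 = 34
|b|^2 = 3^2 + 2^2 + 2^2 = 17
a . b = 3*3 + 3*2 + (-4)*2 = 7
(a.b)^2 = 7^2 = 49
|rej|^2 = 34 - 49/17
= (578 - 49)/17
= 529/17
In lowest terms: 529/17


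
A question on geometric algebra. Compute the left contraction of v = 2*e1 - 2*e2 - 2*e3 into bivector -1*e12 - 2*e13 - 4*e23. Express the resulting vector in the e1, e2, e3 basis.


Left contraction v _| B = <vB>_1 (grade-1 part of the geometric product vB).
Using e1_|e12 = e2, e2_|e12 = -e1, e1_|e13 = e3, e3_|e13 = -e1, e2_|e23 = e3, e3_|e23 = -e2:
e1 coeff: -v2*b12 - v3*b13 = -(-2)*(-1) - (-2)*(-2) = -6
e2 coeff: v1*b12 - v3*b23 = (2)*(-1) - (-2)*(-4) = -10
e3 coeff: v1*b13 + v2*b23 = (2)*(-2) + (-2)*(-4) = 4
v _| B = -6*e1 - 10*e2 + 4*e3


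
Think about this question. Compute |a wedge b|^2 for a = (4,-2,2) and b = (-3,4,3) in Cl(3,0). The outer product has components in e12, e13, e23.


a wedge b = (a1*b2 - a2*b1)*e12 + (a1*b3 - a3*b1)*e13 + (a2*b3 - a3*b2)*e23
e12 coeff: 4*4 - (-2)*(-3) = 16 - 6 = 10
e13 coeff: 4*3 - 2*(-3) = 12 - (-6) = 18
e23 coeff: (-2)*3 - 2*4 = -6 - 8 = -14
|a wedge b|^2 = 10^2 + 18^2 + (-14)^2
= 100 + 324 + 196
= 620


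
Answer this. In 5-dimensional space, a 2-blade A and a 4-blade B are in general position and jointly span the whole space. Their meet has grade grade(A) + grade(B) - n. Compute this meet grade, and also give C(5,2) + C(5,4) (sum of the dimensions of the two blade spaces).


Meet grade = grade(A) + grade(B) - n
= 2 + 4 - 5 = 1
C(5,2) = 10
C(5,4) = 5
dim_A + dim_B = 10 + 5 = 15


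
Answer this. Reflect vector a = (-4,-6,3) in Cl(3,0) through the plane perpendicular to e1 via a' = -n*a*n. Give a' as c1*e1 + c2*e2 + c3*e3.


Reflection formula: a' = -n*a*n, with n = e1 (unit vector, n^2 = 1).
For reflection through hyperplane perp to e1:
The component along e1 flips sign, others stay.
a = (-4, -6, 3)
a' = (4, -6, 3)
a' = 4*e1 - 6*e2 + 3*e3


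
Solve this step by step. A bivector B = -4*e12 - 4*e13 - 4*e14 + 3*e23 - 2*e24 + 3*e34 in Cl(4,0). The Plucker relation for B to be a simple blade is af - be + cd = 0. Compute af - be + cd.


Plucker relation: af - be + cd
a*f = (-4)*3 = -12
b*e = (-4)*(-2) = 8
c*d = (-4)*3 = -12
af - be + cd = -12 - 8 + (-12)
= -32


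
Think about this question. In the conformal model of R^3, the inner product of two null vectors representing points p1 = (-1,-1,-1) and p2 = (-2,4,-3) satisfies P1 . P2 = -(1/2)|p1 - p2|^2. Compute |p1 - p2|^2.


p1 - p2 = (1, -5, 2)
|p1 - p2|^2 = 1^2 + (-5)^2 + 2^2
= 1 + 25 + 4
= 30


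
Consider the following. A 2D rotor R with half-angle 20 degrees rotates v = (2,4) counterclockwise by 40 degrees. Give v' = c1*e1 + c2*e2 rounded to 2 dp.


Rotor R = cos(20deg) - sin(20deg)*e12
Rotation angle theta = 2 * 20 = 40 degrees
v' = R*v*~R rotates v by theta.
cos(40deg) = 0.7660, sin(40deg) = 0.6428
v'_1 = 2*cos(40deg) - 4*sin(40deg)
= 2*0.7660 - 4*0.6428
= -1.04
v'_2 = 2*sin(40deg) + 4*cos(40deg)
= 2*0.6428 + 4*0.7660
= 4.35
v' = -1.04*e1 + 4.35*e2


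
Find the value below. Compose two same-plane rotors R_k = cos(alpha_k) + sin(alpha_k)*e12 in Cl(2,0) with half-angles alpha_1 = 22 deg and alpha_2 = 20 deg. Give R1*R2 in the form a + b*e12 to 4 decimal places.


Same-plane rotors commute and their half-angles add:
R1*R2 = cos(a1 + a2) + sin(a1 + a2)*e12.
a1 + a2 = 22 + 20 = 42 deg
cos(42 deg) = 0.7431
sin(42 deg) = 0.6691
R1*R2 = 0.7431 + 0.6691*e12


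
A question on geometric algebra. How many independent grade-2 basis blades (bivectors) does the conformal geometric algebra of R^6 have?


The conformal model of R^6 uses Cl(7,1) with m = 6 + 2 = 8 generators.
Number of grade-2 blades = C(m, 2) = C(8, 2)
= 8*7/2 = 28


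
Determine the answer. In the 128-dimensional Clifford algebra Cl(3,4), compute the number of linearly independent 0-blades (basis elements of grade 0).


Number of grade-k basis blades in Cl(p,q) with n = p + q is C(n, k).
n = 3 + 4 = 7
C(7, 0) = 7! / (0! * 7!)
= 5040 / (1 * 5040)
= 1


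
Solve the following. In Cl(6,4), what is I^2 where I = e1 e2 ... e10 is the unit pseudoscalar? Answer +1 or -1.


The pseudoscalar I = e1...e_n (product of all n generators) of Cl(p,q) satisfies I^2 = (-1)^(q + n(n-1)/2).
p = 6, q = 4, n = p + q = 10
n(n-1)/2 = 10 * 9 / 2 = 45
Exponent = q + n(n-1)/2 = 4 + 45 = 49
I^2 = (-1)^49 = -1


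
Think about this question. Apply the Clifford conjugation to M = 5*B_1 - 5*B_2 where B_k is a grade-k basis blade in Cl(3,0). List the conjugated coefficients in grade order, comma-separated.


Clifford conjugate sign for grade k: (-1)^(k(k+1)/2)
Grade 1: (-1)^(1*2/2) = (-1)^1 = -1, coeff 5 -> -5
Grade 2: (-1)^(2*3/2) = (-1)^3 = -1, coeff -5 -> 5
Conjugated coefficients: -5, 5


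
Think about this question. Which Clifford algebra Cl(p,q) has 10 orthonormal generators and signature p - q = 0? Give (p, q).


We need p + q = 10 and p - q = 0.
Adding: 2p = 10 + 0 = 10, so p = 5.
Then q = 10 - 5 = 5.
(p, q) = (5, 5)


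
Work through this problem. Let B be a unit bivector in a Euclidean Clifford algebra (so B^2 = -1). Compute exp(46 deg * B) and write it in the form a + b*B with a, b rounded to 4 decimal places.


For a unit bivector B with B^2 = -1, the exponential series gives
e^(theta*B) = cos(theta) + sin(theta)*B (the GA analogue of Euler's formula).
theta = 46 degrees = 0.802851 rad
cos(46 deg) = 0.6947
sin(46 deg) = 0.7193
exp(theta*B) = 0.6947 + 0.7193*B


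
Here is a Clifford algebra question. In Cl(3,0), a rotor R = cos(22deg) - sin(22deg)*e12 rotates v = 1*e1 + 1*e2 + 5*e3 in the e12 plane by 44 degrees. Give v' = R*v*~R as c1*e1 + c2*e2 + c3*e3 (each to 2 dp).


Rotor R = cos(22deg) - sin(22deg)*e12
Rotation angle theta = 2 * 22 = 44 degrees in the e12 plane (e1 -> e2).
The component perpendicular to the plane (e3) is invariant: v'_3 = v3 = 5.00
cos(44deg) = 0.7193, sin(44deg) = 0.6947
v'_1 = v1*cos(theta) - v2*sin(theta) = 1*0.7193 - 1*0.6947 = 0.02
v'_2 = v1*sin(theta) + v2*cos(theta) = 1*0.6947 + 1*0.7193 = 1.41
v' = 0.02*e1 + 1.41*e2 + 5.00*e3


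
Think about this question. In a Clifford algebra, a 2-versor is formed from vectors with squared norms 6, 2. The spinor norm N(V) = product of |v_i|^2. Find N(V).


Spinor norm N(V) = |v1|^2 * |v2|^2 * ... * |v2|^2
= 6 * 2
Running product: 6, 12
N(V) = 12


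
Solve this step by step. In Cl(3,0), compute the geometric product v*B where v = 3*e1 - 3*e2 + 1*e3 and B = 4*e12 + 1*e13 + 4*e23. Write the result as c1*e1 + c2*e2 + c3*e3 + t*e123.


vB has grade-1 (vector) and grade-3 (trivector) parts: vB = (v _| B) + (v ^ B).
Vector part <vB>_1:
  e1: -v2*b12 - v3*b13 = -(-3)*(4) - (1)*(1) = 11
  e2: v1*b12 - v3*b23 = (3)*(4) - (1)*(4) = 8
  e3: v1*b13 + v2*b23 = (3)*(1) + (-3)*(4) = -9
Trivector part <vB>_3:
  e123: v1*b23 - v2*b13 + v3*b12 = (3)*(4) - (-3)*(1) + (1)*(4) = 19
vB = 11*e1 + 8*e2 - 9*e3 + 19*e123


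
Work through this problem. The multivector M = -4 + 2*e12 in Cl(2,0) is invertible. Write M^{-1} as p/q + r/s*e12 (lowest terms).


M = -4 + 2*e12, where e12^2 = -1.
Since M commutes with its reverse ~M = a - b*e12, M * ~M = a^2 - b^2*e12^2 = a^2 + b^2.
So M^{-1} = ~M / (a^2 + b^2) = (a - b*e12)/(a^2 + b^2).
a^2 + b^2 = 16 + 4 = 20
Scalar part = -4/20 = -1/5
Bivector coeff = -2/20 = -1/10
M^{-1} = -1/5 - 1/10*e12


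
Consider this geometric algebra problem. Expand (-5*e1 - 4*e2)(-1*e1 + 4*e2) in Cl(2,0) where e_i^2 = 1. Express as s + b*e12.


Expand: (-5*e1 - 4*e2)(-1*e1 + 4*e2)
= (-5)*(-1)*e1e1 + (-5)*4*e1e2 + (-4)*(-1)*e2e1 + (-4)*4*e2e2
Using e1^2 = e2^2 = 1, e2e1 = -e1e2:
Scalar part s = (-5)*(-1) + (-4)*4 = 5 + (-16) = -11
Bivector part b = (-5)*4 - (-4)*(-1) = -20 - 4 = -24
uv = -11 - 24*e12


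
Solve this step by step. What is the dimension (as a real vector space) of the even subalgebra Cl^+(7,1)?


Even subalgebra dimension = 2^(n-1)
n = 7 + 1 = 8
2^(8 - 1) = 2^7 = 128
Verification: sum of C(8,k) for even k = 1 + 28 + 70 + 28 + 1 = 128
Result = 128


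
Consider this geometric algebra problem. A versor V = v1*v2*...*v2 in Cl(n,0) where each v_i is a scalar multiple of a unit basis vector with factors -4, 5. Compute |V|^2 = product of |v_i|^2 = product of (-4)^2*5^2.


Each vector v_i has |v_i|^2 = s_i^2
Squared scales: (-4)^2 = 16, 5^2 = 25
|V|^2 = 16 * 25
= 400


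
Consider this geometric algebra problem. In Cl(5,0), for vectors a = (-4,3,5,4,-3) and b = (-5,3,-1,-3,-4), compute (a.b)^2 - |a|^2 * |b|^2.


a . b = (-4)*(-5) + 3*3 + 5*(-1) + 4*(-3) + (-3)*(-4)
= 20 + 9 + (-5) + (-12) + 12 = 24
|a|^2 = (-4)^2 + 3^2 + 5^2 + 4^2 + (-3)^2 = 75
|b|^2 = (-5)^2 + 3^2 + (-1)^2 + (-3)^2 + (-4)^2 = 60
(a.b)^2 = 24^2 = 576
|a|^2 * |b|^2 = 75 * 60 = 4500
Result = 576 - 4500 = -3924


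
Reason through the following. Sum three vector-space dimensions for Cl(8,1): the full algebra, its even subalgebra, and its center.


n = 8 + 1 = 9
Total dim = 2^9 = 512
Even subalgebra dim = 2^8 = 256
n is odd, so center dim = 2
Sum = 512 + 256 + 2 = 770


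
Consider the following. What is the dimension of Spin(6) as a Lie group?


Spin(n) double-covers SO(n); both have Lie algebra so(n) of dimension n(n-1)/2.
n = 6
n(n-1) = 6 * 5 = 30
dim Spin(6) = 30/2 = 15
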